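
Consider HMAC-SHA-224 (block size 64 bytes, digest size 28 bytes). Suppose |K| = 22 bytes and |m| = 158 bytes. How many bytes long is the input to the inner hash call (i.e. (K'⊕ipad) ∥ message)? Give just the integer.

222

Key is 22 ≤ 64 bytes, zero-padded: |K'| = 64.
Inner input = (K'⊕ipad) ∥ m → 64 + 158 = 222 bytes.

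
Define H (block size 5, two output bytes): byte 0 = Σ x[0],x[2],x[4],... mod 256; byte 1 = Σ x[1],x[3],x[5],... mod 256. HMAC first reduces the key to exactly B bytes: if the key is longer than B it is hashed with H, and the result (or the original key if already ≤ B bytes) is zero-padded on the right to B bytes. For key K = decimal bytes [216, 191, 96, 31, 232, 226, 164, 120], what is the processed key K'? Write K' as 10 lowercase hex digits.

c438000000

|K| = 8 > B = 5, so first hash the key.
H(K): even-index sum = 708 mod 256 = 196; odd-index sum = 568 mod 256 = 56 → c4 38.
Zero-pad H(K) = c4 38 to 5 bytes: K' = c4 38 00 00 00.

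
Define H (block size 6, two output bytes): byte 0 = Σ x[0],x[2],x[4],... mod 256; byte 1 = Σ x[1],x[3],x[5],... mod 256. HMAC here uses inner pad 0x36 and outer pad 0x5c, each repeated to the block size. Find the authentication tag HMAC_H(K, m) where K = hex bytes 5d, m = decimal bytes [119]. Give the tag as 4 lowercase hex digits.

Key hex bytes 5d is 1 byte ≤ B = 6; zero-pad to 6 bytes: K' = 5d 00 00 00 00 00.
K' ⊕ ipad = 6b 36 36 36 36 36.  K' ⊕ opad = 01 5c 5c 5c 5c 5c.
Inner input = (K'⊕ipad) ∥ m = 6b 36 36 36 36 36 ∥ 77.
Inner hash: even-index sum = 334 mod 256 = 78; odd-index sum = 162 mod 256 = 162 → 4e a2.
Outer input = (K'⊕opad) ∥ inner = 01 5c 5c 5c 5c 5c ∥ 4e a2.
Outer hash (tag): even-index sum = 263 mod 256 = 7; odd-index sum = 438 mod 256 = 182 → 07 b6.

07b6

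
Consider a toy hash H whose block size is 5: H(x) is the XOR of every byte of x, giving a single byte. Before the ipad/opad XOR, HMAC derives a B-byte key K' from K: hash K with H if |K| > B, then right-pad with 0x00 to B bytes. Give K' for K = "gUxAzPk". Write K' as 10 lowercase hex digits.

4a00000000

|K| = 7 > B = 5, so first hash the key.
H(K): XOR 67⊕55⊕78⊕41⊕7a⊕50⊕6b = 4a.
Zero-pad H(K) = 4a to 5 bytes: K' = 4a 00 00 00 00.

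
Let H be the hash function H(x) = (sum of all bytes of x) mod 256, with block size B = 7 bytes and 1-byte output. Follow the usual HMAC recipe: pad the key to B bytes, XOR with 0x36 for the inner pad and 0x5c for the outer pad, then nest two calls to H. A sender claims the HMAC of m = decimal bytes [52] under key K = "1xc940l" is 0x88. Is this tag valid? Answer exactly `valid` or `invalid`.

Key "1xc940l" = 31 78 63 39 34 30 6c is exactly B = 7 bytes: K' = 31 78 63 39 34 30 6c.
K' ⊕ ipad = 07 4e 55 0f 02 06 5a; K' ⊕ opad = 6d 24 3f 65 68 6c 30.
Inner hash: sum = 7+78+85+15+2+6+90+52 = 335; mod 256 = 79 → 4f.
Outer hash (recomputed tag): sum = 109+36+63+101+104+108+48+79 = 648; mod 256 = 136 → 88.
Recomputed tag = 88; claimed = 88 → match.

valid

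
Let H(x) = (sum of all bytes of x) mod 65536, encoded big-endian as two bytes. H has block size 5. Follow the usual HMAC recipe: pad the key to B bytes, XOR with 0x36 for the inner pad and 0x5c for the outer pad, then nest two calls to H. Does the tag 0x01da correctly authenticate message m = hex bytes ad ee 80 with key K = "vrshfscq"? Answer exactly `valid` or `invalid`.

Key "vrshfscq" = 76 72 73 68 66 73 63 71 is 8 bytes > B = 5, so hash it first: H(key) = 03 70, then zero-pad to 5 bytes: K' = 03 70 00 00 00.
K' ⊕ ipad = 35 46 36 36 36; K' ⊕ opad = 5f 2c 5c 5c 5c.
Inner hash: sum = 53+70+54+54+54+173+238+128 = 824 → 03 38.
Outer hash (recomputed tag): sum = 95+44+92+92+92+3+56 = 474 → 01 da.
Recomputed tag = 01da; claimed = 01da → match.

valid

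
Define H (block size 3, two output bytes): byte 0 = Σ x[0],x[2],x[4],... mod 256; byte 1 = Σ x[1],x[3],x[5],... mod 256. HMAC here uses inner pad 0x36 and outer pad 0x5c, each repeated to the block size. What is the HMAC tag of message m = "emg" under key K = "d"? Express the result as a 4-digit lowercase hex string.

9651

Key "d" = 64 is 1 byte ≤ B = 3; zero-pad to 3 bytes: K' = 64 00 00.
K' ⊕ ipad = 52 36 36.  K' ⊕ opad = 38 5c 5c.
Inner input = (K'⊕ipad) ∥ m = 52 36 36 ∥ 65 6d 67.
Inner hash: even-index sum = 245 mod 256 = 245; odd-index sum = 258 mod 256 = 2 → f5 02.
Outer input = (K'⊕opad) ∥ inner = 38 5c 5c ∥ f5 02.
Outer hash (tag): even-index sum = 150 mod 256 = 150; odd-index sum = 337 mod 256 = 81 → 96 51.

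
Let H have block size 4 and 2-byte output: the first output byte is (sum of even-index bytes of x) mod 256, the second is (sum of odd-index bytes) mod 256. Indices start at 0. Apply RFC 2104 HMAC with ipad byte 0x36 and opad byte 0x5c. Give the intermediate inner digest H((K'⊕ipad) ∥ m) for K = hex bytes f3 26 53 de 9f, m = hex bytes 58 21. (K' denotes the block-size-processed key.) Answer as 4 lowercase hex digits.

6189

Key hex bytes f3 26 53 de 9f is 5 bytes > B = 4, so hash it first: H(key) = e5 04, then zero-pad to 4 bytes: K' = e5 04 00 00.
K' ⊕ ipad = d3 32 36 36.
Inner input = d3 32 36 36 ∥ 58 21.
Inner hash: even-index sum = 353 mod 256 = 97; odd-index sum = 137 mod 256 = 137 → 61 89.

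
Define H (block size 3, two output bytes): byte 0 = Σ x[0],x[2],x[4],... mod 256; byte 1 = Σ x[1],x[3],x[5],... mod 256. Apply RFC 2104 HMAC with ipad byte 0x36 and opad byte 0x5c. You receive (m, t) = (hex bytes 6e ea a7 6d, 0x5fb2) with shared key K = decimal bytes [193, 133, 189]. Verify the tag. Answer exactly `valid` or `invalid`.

Key decimal bytes [193, 133, 189] = c1 85 bd is exactly B = 3 bytes: K' = c1 85 bd.
K' ⊕ ipad = f7 b3 8b; K' ⊕ opad = 9d d9 e1.
Inner hash: even-index sum = 729 mod 256 = 217; odd-index sum = 456 mod 256 = 200 → d9 c8.
Outer hash (recomputed tag): even-index sum = 582 mod 256 = 70; odd-index sum = 434 mod 256 = 178 → 46 b2.
Recomputed tag = 46b2; claimed = 5fb2 → mismatch.

invalid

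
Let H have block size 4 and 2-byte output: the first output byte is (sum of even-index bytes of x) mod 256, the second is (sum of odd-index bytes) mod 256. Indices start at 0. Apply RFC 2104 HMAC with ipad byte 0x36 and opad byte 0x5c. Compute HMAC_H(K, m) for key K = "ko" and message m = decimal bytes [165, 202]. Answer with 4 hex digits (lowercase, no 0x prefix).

cbe8

Key "ko" = 6b 6f is 2 bytes ≤ B = 4; zero-pad to 4 bytes: K' = 6b 6f 00 00.
K' ⊕ ipad = 5d 59 36 36.  K' ⊕ opad = 37 33 5c 5c.
Inner input = (K'⊕ipad) ∥ m = 5d 59 36 36 ∥ a5 ca.
Inner hash: even-index sum = 312 mod 256 = 56; odd-index sum = 345 mod 256 = 89 → 38 59.
Outer input = (K'⊕opad) ∥ inner = 37 33 5c 5c ∥ 38 59.
Outer hash (tag): even-index sum = 203 mod 256 = 203; odd-index sum = 232 mod 256 = 232 → cb e8.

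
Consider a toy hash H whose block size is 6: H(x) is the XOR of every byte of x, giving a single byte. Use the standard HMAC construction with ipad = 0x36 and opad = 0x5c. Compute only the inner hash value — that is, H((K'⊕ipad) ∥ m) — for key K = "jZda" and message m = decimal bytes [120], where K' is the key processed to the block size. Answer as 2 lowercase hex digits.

Key "jZda" = 6a 5a 64 61 is 4 bytes ≤ B = 6; zero-pad to 6 bytes: K' = 6a 5a 64 61 00 00.
K' ⊕ ipad = 5c 6c 52 57 36 36.
Inner input = 5c 6c 52 57 36 36 ∥ 78.
Inner hash: XOR 5c⊕6c⊕52⊕57⊕36⊕36⊕78 = 4d.

4d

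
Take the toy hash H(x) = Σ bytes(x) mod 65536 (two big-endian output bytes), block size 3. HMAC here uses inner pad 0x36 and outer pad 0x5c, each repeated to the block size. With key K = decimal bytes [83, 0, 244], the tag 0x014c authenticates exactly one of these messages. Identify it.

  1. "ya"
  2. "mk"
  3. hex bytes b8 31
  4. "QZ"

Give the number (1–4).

1

Key decimal bytes [83, 0, 244] = 53 00 f4 is exactly B = 3 bytes: K' = 53 00 f4.
K' ⊕ ipad = 65 36 c2; K' ⊕ opad = 0f 5c a8.
m1: inner = H(65 36 c2 79 61) = 02 37; tag = H(0f 5c a8 02 37) = 014c ← matches
m2: inner = H(65 36 c2 6d 6b) = 02 35; tag = H(0f 5c a8 02 35) = 014a
m3: inner = H(65 36 c2 b8 31) = 02 46; tag = H(0f 5c a8 02 46) = 015b
m4: inner = H(65 36 c2 51 5a) = 02 08; tag = H(0f 5c a8 02 08) = 011d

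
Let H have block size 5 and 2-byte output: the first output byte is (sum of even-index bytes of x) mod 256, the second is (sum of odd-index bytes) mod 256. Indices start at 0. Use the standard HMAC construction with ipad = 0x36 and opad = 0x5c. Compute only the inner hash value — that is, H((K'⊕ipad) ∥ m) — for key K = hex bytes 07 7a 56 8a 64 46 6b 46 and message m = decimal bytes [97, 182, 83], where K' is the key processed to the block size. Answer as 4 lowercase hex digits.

Key hex bytes 07 7a 56 8a 64 46 6b 46 is 8 bytes > B = 5, so hash it first: H(key) = 2c 90, then zero-pad to 5 bytes: K' = 2c 90 00 00 00.
K' ⊕ ipad = 1a a6 36 36 36.
Inner input = 1a a6 36 36 36 ∥ 61 b6 53.
Inner hash: even-index sum = 316 mod 256 = 60; odd-index sum = 400 mod 256 = 144 → 3c 90.

3c90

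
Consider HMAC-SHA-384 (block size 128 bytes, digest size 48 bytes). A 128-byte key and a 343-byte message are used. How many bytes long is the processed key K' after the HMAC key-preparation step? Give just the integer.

128

Key is 128 ≤ 128 bytes, zero-padded: |K'| = 128.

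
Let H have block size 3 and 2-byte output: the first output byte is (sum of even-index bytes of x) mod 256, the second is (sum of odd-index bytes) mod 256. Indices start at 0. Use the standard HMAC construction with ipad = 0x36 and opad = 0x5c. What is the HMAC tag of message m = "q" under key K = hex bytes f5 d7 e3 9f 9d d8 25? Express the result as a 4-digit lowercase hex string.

Key hex bytes f5 d7 e3 9f 9d d8 25 is 7 bytes > B = 3, so hash it first: H(key) = 9a 4e, then zero-pad to 3 bytes: K' = 9a 4e 00.
K' ⊕ ipad = ac 78 36.  K' ⊕ opad = c6 12 5c.
Inner input = (K'⊕ipad) ∥ m = ac 78 36 ∥ 71.
Inner hash: even-index sum = 226 mod 256 = 226; odd-index sum = 233 mod 256 = 233 → e2 e9.
Outer input = (K'⊕opad) ∥ inner = c6 12 5c ∥ e2 e9.
Outer hash (tag): even-index sum = 523 mod 256 = 11; odd-index sum = 244 mod 256 = 244 → 0b f4.

0bf4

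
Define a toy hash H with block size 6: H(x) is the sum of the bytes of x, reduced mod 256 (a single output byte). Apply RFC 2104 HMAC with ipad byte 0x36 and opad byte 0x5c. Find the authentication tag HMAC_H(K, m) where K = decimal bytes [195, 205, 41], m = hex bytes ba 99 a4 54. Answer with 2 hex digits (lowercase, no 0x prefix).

Key decimal bytes [195, 205, 41] = c3 cd 29 is 3 bytes ≤ B = 6; zero-pad to 6 bytes: K' = c3 cd 29 00 00 00.
K' ⊕ ipad = f5 fb 1f 36 36 36.  K' ⊕ opad = 9f 91 75 5c 5c 5c.
Inner input = (K'⊕ipad) ∥ m = f5 fb 1f 36 36 36 ∥ ba 99 a4 54.
Inner hash: sum = 245+251+31+54+54+54+186+153+164+84 = 1276; mod 256 = 252 → fc.
Outer input = (K'⊕opad) ∥ inner = 9f 91 75 5c 5c 5c ∥ fc.
Outer hash (tag): sum = 159+145+117+92+92+92+252 = 949; mod 256 = 181 → b5.

b5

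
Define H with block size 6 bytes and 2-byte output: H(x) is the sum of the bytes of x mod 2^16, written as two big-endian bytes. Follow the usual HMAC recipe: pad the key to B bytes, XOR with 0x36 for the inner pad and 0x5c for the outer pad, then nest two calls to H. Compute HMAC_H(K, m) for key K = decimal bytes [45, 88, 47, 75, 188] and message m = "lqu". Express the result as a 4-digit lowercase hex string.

Key decimal bytes [45, 88, 47, 75, 188] = 2d 58 2f 4b bc is 5 bytes ≤ B = 6; zero-pad to 6 bytes: K' = 2d 58 2f 4b bc 00.
K' ⊕ ipad = 1b 6e 19 7d 8a 36.  K' ⊕ opad = 71 04 73 17 e0 5c.
Inner input = (K'⊕ipad) ∥ m = 1b 6e 19 7d 8a 36 ∥ 6c 71 75.
Inner hash: sum = 27+110+25+125+138+54+108+113+117 = 817 → 03 31.
Outer input = (K'⊕opad) ∥ inner = 71 04 73 17 e0 5c ∥ 03 31.
Outer hash (tag): sum = 113+4+115+23+224+92+3+49 = 623 → 02 6f.

026f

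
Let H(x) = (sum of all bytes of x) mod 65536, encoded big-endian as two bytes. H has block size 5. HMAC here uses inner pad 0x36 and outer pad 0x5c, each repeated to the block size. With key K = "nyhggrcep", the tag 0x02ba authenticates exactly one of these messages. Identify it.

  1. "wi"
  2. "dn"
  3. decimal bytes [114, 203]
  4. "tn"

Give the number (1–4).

4

Key "nyhggrcep" = 6e 79 68 67 67 72 63 65 70 is 9 bytes > B = 5, so hash it first: H(key) = 03 c7, then zero-pad to 5 bytes: K' = 03 c7 00 00 00.
K' ⊕ ipad = 35 f1 36 36 36; K' ⊕ opad = 5f 9b 5c 5c 5c.
m1: inner = H(35 f1 36 36 36 77 69) = 02 a8; tag = H(5f 9b 5c 5c 5c 02 a8) = 02b8
m2: inner = H(35 f1 36 36 36 64 6e) = 02 9a; tag = H(5f 9b 5c 5c 5c 02 9a) = 02aa
m3: inner = H(35 f1 36 36 36 72 cb) = 03 05; tag = H(5f 9b 5c 5c 5c 03 05) = 0216
m4: inner = H(35 f1 36 36 36 74 6e) = 02 aa; tag = H(5f 9b 5c 5c 5c 02 aa) = 02ba ← matches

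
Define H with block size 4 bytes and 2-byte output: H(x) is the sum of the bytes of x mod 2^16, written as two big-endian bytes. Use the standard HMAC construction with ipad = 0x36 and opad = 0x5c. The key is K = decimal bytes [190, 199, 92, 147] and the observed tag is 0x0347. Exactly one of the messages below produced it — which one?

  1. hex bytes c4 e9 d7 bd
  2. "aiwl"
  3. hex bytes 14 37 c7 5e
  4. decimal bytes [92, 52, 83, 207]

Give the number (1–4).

3

Key decimal bytes [190, 199, 92, 147] = be c7 5c 93 is exactly B = 4 bytes: K' = be c7 5c 93.
K' ⊕ ipad = 88 f1 6a a5; K' ⊕ opad = e2 9b 00 cf.
m1: inner = H(88 f1 6a a5 c4 e9 d7 bd) = 05 c9; tag = H(e2 9b 00 cf 05 c9) = 031a
m2: inner = H(88 f1 6a a5 61 69 77 6c) = 04 35; tag = H(e2 9b 00 cf 04 35) = 0285
m3: inner = H(88 f1 6a a5 14 37 c7 5e) = 03 f8; tag = H(e2 9b 00 cf 03 f8) = 0347 ← matches
m4: inner = H(88 f1 6a a5 5c 34 53 cf) = 04 3a; tag = H(e2 9b 00 cf 04 3a) = 028a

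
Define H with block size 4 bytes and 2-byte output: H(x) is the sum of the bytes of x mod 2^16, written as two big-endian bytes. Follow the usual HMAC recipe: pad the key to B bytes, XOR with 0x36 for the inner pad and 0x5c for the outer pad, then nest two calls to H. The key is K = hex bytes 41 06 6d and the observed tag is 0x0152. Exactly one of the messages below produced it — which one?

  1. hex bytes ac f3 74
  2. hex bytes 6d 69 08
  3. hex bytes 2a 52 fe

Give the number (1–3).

Key hex bytes 41 06 6d is 3 bytes ≤ B = 4; zero-pad to 4 bytes: K' = 41 06 6d 00.
K' ⊕ ipad = 77 30 5b 36; K' ⊕ opad = 1d 5a 31 5c.
m1: inner = H(77 30 5b 36 ac f3 74) = 03 4b; tag = H(1d 5a 31 5c 03 4b) = 0152 ← matches
m2: inner = H(77 30 5b 36 6d 69 08) = 02 16; tag = H(1d 5a 31 5c 02 16) = 011c
m3: inner = H(77 30 5b 36 2a 52 fe) = 02 b2; tag = H(1d 5a 31 5c 02 b2) = 01b8

1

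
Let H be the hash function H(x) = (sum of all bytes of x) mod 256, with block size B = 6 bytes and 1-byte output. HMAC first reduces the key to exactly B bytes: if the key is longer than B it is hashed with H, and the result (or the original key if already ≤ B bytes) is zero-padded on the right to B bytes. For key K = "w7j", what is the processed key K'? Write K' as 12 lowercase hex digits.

77376a000000

Key "w7j" = 77 37 6a is 3 bytes ≤ B = 6; zero-pad to 6 bytes: K' = 77 37 6a 00 00 00.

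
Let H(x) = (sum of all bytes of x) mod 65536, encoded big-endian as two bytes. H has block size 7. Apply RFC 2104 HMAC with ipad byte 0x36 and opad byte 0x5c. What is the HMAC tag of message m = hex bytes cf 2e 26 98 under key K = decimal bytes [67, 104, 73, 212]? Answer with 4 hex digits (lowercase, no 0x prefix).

Key decimal bytes [67, 104, 73, 212] = 43 68 49 d4 is 4 bytes ≤ B = 7; zero-pad to 7 bytes: K' = 43 68 49 d4 00 00 00.
K' ⊕ ipad = 75 5e 7f e2 36 36 36.  K' ⊕ opad = 1f 34 15 88 5c 5c 5c.
Inner input = (K'⊕ipad) ∥ m = 75 5e 7f e2 36 36 36 ∥ cf 2e 26 98.
Inner hash: sum = 117+94+127+226+54+54+54+207+46+38+152 = 1169 → 04 91.
Outer input = (K'⊕opad) ∥ inner = 1f 34 15 88 5c 5c 5c ∥ 04 91.
Outer hash (tag): sum = 31+52+21+136+92+92+92+4+145 = 665 → 02 99.

0299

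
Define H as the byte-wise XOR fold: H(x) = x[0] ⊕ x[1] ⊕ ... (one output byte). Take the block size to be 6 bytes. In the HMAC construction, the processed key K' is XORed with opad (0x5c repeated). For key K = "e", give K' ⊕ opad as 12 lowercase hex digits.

Key "e" = 65 is 1 byte ≤ B = 6; zero-pad to 6 bytes: K' = 65 00 00 00 00 00.
XOR each byte with 0x5c: 65⊕5c=39, 00⊕5c=5c, 00⊕5c=5c, 00⊕5c=5c, 00⊕5c=5c, 00⊕5c=5c.

395c5c5c5c5c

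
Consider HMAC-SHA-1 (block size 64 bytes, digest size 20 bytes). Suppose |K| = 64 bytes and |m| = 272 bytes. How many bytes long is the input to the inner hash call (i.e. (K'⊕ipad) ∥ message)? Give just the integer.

Key is 64 ≤ 64 bytes, zero-padded: |K'| = 64.
Inner input = (K'⊕ipad) ∥ m → 64 + 272 = 336 bytes.

336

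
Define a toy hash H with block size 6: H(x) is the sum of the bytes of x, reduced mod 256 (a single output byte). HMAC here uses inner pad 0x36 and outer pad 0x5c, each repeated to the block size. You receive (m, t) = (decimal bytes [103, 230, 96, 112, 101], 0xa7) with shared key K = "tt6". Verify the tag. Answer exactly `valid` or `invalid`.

invalid

Key "tt6" = 74 74 36 is 3 bytes ≤ B = 6; zero-pad to 6 bytes: K' = 74 74 36 00 00 00.
K' ⊕ ipad = 42 42 00 36 36 36; K' ⊕ opad = 28 28 6a 5c 5c 5c.
Inner hash: sum = 66+66+0+54+54+54+103+230+96+112+101 = 936; mod 256 = 168 → a8.
Outer hash (recomputed tag): sum = 40+40+106+92+92+92+168 = 630; mod 256 = 118 → 76.
Recomputed tag = 76; claimed = a7 → mismatch.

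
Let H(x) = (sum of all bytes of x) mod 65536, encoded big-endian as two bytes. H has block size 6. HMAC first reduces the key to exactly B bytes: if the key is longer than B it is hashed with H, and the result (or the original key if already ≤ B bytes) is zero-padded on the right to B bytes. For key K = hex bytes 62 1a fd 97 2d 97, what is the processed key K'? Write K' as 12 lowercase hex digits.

Key hex bytes 62 1a fd 97 2d 97 is exactly B = 6 bytes: K' = 62 1a fd 97 2d 97.

621afd972d97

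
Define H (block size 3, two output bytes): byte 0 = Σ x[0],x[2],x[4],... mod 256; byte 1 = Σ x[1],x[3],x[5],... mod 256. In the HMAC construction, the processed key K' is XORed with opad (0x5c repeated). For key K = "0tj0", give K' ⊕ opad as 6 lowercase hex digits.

Key "0tj0" = 30 74 6a 30 is 4 bytes > B = 3, so hash it first: H(key) = 9a a4, then zero-pad to 3 bytes: K' = 9a a4 00.
XOR each byte with 0x5c: 9a⊕5c=c6, a4⊕5c=f8, 00⊕5c=5c.

c6f85c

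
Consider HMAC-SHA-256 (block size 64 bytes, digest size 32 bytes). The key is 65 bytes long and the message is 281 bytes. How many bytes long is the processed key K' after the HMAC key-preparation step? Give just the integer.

64

Key is 65 > 64 bytes, so it is hashed to 32 bytes then zero-padded to 64: |K'| = 64.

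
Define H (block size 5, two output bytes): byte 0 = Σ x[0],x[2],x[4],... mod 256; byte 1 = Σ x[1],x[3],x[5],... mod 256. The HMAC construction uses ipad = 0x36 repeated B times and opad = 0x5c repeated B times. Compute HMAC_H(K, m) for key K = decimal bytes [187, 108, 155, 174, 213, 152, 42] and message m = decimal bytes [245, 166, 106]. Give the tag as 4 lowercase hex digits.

Key decimal bytes [187, 108, 155, 174, 213, 152, 42] = bb 6c 9b ae d5 98 2a is 7 bytes > B = 5, so hash it first: H(key) = 55 b2, then zero-pad to 5 bytes: K' = 55 b2 00 00 00.
K' ⊕ ipad = 63 84 36 36 36.  K' ⊕ opad = 09 ee 5c 5c 5c.
Inner input = (K'⊕ipad) ∥ m = 63 84 36 36 36 ∥ f5 a6 6a.
Inner hash: even-index sum = 373 mod 256 = 117; odd-index sum = 537 mod 256 = 25 → 75 19.
Outer input = (K'⊕opad) ∥ inner = 09 ee 5c 5c 5c ∥ 75 19.
Outer hash (tag): even-index sum = 218 mod 256 = 218; odd-index sum = 447 mod 256 = 191 → da bf.

dabf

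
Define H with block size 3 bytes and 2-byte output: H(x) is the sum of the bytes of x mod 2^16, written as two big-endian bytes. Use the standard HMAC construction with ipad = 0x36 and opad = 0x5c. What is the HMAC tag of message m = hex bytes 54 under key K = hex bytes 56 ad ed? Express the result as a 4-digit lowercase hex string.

01d8

Key hex bytes 56 ad ed is exactly B = 3 bytes: K' = 56 ad ed.
K' ⊕ ipad = 60 9b db.  K' ⊕ opad = 0a f1 b1.
Inner input = (K'⊕ipad) ∥ m = 60 9b db ∥ 54.
Inner hash: sum = 96+155+219+84 = 554 → 02 2a.
Outer input = (K'⊕opad) ∥ inner = 0a f1 b1 ∥ 02 2a.
Outer hash (tag): sum = 10+241+177+2+42 = 472 → 01 d8.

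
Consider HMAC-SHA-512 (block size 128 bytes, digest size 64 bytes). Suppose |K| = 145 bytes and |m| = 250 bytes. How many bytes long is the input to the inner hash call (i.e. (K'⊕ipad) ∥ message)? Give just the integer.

Key is 145 > 128 bytes, so it is hashed to 64 bytes then zero-padded to 128: |K'| = 128.
Inner input = (K'⊕ipad) ∥ m → 128 + 250 = 378 bytes.

378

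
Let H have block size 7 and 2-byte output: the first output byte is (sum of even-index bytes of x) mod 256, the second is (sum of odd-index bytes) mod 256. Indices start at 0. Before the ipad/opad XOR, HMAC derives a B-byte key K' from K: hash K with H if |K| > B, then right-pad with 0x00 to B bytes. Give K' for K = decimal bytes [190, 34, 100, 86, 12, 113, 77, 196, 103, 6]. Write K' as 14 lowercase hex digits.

|K| = 10 > B = 7, so first hash the key.
H(K): even-index sum = 482 mod 256 = 226; odd-index sum = 435 mod 256 = 179 → e2 b3.
Zero-pad H(K) = e2 b3 to 7 bytes: K' = e2 b3 00 00 00 00 00.

e2b30000000000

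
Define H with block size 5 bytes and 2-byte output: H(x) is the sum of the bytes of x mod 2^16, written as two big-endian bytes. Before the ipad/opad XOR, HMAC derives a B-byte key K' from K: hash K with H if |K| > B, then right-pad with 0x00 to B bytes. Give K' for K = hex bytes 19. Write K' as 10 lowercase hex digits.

Key hex bytes 19 is 1 byte ≤ B = 5; zero-pad to 5 bytes: K' = 19 00 00 00 00.

1900000000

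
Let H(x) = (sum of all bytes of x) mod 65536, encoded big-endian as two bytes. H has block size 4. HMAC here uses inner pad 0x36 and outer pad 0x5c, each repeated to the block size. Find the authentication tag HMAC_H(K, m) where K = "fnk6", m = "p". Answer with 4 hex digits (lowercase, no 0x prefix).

Key "fnk6" = 66 6e 6b 36 is exactly B = 4 bytes: K' = 66 6e 6b 36.
K' ⊕ ipad = 50 58 5d 00.  K' ⊕ opad = 3a 32 37 6a.
Inner input = (K'⊕ipad) ∥ m = 50 58 5d 00 ∥ 70.
Inner hash: sum = 80+88+93+0+112 = 373 → 01 75.
Outer input = (K'⊕opad) ∥ inner = 3a 32 37 6a ∥ 01 75.
Outer hash (tag): sum = 58+50+55+106+1+117 = 387 → 01 83.

0183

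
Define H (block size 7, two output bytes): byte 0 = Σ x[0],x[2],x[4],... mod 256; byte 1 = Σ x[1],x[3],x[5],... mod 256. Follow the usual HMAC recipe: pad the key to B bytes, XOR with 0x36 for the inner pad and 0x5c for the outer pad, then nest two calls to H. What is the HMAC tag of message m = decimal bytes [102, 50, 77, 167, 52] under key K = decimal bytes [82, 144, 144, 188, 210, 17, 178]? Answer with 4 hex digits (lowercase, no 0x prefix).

Key decimal bytes [82, 144, 144, 188, 210, 17, 178] = 52 90 90 bc d2 11 b2 is exactly B = 7 bytes: K' = 52 90 90 bc d2 11 b2.
K' ⊕ ipad = 64 a6 a6 8a e4 27 84.  K' ⊕ opad = 0e cc cc e0 8e 4d ee.
Inner input = (K'⊕ipad) ∥ m = 64 a6 a6 8a e4 27 84 ∥ 66 32 4d a7 34.
Inner hash: even-index sum = 843 mod 256 = 75; odd-index sum = 574 mod 256 = 62 → 4b 3e.
Outer input = (K'⊕opad) ∥ inner = 0e cc cc e0 8e 4d ee ∥ 4b 3e.
Outer hash (tag): even-index sum = 660 mod 256 = 148; odd-index sum = 580 mod 256 = 68 → 94 44.

9444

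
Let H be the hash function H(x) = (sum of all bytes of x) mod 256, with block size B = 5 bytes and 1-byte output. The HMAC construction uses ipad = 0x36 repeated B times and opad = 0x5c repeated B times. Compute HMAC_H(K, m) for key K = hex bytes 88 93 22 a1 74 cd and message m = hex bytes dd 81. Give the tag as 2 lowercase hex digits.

Key hex bytes 88 93 22 a1 74 cd is 6 bytes > B = 5, so hash it first: H(key) = 1f, then zero-pad to 5 bytes: K' = 1f 00 00 00 00.
K' ⊕ ipad = 29 36 36 36 36.  K' ⊕ opad = 43 5c 5c 5c 5c.
Inner input = (K'⊕ipad) ∥ m = 29 36 36 36 36 ∥ dd 81.
Inner hash: sum = 41+54+54+54+54+221+129 = 607; mod 256 = 95 → 5f.
Outer input = (K'⊕opad) ∥ inner = 43 5c 5c 5c 5c ∥ 5f.
Outer hash (tag): sum = 67+92+92+92+92+95 = 530; mod 256 = 18 → 12.

12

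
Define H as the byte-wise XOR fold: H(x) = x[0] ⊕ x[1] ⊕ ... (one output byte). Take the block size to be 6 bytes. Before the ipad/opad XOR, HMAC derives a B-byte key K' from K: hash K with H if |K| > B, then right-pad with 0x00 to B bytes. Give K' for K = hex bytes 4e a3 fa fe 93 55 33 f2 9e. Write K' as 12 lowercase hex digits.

|K| = 9 > B = 6, so first hash the key.
H(K): XOR 4e⊕a3⊕fa⊕fe⊕93⊕55⊕33⊕f2⊕9e = 70.
Zero-pad H(K) = 70 to 6 bytes: K' = 70 00 00 00 00 00.

700000000000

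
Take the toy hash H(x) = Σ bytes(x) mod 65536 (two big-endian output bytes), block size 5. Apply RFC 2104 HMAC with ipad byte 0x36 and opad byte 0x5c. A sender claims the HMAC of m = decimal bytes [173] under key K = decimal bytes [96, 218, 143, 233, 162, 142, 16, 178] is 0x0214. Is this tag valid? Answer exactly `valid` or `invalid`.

invalid

Key decimal bytes [96, 218, 143, 233, 162, 142, 16, 178] = 60 da 8f e9 a2 8e 10 b2 is 8 bytes > B = 5, so hash it first: H(key) = 04 a4, then zero-pad to 5 bytes: K' = 04 a4 00 00 00.
K' ⊕ ipad = 32 92 36 36 36; K' ⊕ opad = 58 f8 5c 5c 5c.
Inner hash: sum = 50+146+54+54+54+173 = 531 → 02 13.
Outer hash (recomputed tag): sum = 88+248+92+92+92+2+19 = 633 → 02 79.
Recomputed tag = 0279; claimed = 0214 → mismatch.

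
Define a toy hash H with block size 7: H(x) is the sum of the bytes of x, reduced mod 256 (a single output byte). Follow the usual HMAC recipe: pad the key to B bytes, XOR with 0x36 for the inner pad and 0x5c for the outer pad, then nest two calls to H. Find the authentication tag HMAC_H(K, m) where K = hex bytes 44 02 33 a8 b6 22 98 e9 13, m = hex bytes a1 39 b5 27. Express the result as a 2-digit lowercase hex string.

Key hex bytes 44 02 33 a8 b6 22 98 e9 13 is 9 bytes > B = 7, so hash it first: H(key) = 8d, then zero-pad to 7 bytes: K' = 8d 00 00 00 00 00 00.
K' ⊕ ipad = bb 36 36 36 36 36 36.  K' ⊕ opad = d1 5c 5c 5c 5c 5c 5c.
Inner input = (K'⊕ipad) ∥ m = bb 36 36 36 36 36 36 ∥ a1 39 b5 27.
Inner hash: sum = 187+54+54+54+54+54+54+161+57+181+39 = 949; mod 256 = 181 → b5.
Outer input = (K'⊕opad) ∥ inner = d1 5c 5c 5c 5c 5c 5c ∥ b5.
Outer hash (tag): sum = 209+92+92+92+92+92+92+181 = 942; mod 256 = 174 → ae.

ae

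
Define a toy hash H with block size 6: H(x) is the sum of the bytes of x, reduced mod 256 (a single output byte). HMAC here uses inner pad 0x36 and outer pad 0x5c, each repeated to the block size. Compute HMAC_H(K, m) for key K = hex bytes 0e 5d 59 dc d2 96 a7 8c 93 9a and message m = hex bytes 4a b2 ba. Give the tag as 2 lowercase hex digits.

22

Key hex bytes 0e 5d 59 dc d2 96 a7 8c 93 9a is 10 bytes > B = 6, so hash it first: H(key) = 68, then zero-pad to 6 bytes: K' = 68 00 00 00 00 00.
K' ⊕ ipad = 5e 36 36 36 36 36.  K' ⊕ opad = 34 5c 5c 5c 5c 5c.
Inner input = (K'⊕ipad) ∥ m = 5e 36 36 36 36 36 ∥ 4a b2 ba.
Inner hash: sum = 94+54+54+54+54+54+74+178+186 = 802; mod 256 = 34 → 22.
Outer input = (K'⊕opad) ∥ inner = 34 5c 5c 5c 5c 5c ∥ 22.
Outer hash (tag): sum = 52+92+92+92+92+92+34 = 546; mod 256 = 34 → 22.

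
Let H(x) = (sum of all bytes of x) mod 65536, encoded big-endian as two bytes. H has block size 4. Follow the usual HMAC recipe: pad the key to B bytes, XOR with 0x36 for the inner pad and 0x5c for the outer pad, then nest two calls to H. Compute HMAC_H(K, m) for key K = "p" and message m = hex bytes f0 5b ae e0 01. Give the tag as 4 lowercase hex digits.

0205

Key "p" = 70 is 1 byte ≤ B = 4; zero-pad to 4 bytes: K' = 70 00 00 00.
K' ⊕ ipad = 46 36 36 36.  K' ⊕ opad = 2c 5c 5c 5c.
Inner input = (K'⊕ipad) ∥ m = 46 36 36 36 ∥ f0 5b ae e0 01.
Inner hash: sum = 70+54+54+54+240+91+174+224+1 = 962 → 03 c2.
Outer input = (K'⊕opad) ∥ inner = 2c 5c 5c 5c ∥ 03 c2.
Outer hash (tag): sum = 44+92+92+92+3+194 = 517 → 02 05.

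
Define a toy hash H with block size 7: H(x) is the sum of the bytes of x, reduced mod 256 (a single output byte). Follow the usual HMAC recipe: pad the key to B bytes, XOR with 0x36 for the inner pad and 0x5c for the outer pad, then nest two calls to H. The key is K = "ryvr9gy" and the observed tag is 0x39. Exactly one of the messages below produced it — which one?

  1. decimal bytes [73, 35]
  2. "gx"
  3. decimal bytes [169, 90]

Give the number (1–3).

3

Key "ryvr9gy" = 72 79 76 72 39 67 79 is exactly B = 7 bytes: K' = 72 79 76 72 39 67 79.
K' ⊕ ipad = 44 4f 40 44 0f 51 4f; K' ⊕ opad = 2e 25 2a 2e 65 3b 25.
m1: inner = H(44 4f 40 44 0f 51 4f 49 23) = 32; tag = H(2e 25 2a 2e 65 3b 25 32) = a2
m2: inner = H(44 4f 40 44 0f 51 4f 67 78) = a5; tag = H(2e 25 2a 2e 65 3b 25 a5) = 15
m3: inner = H(44 4f 40 44 0f 51 4f a9 5a) = c9; tag = H(2e 25 2a 2e 65 3b 25 c9) = 39 ← matches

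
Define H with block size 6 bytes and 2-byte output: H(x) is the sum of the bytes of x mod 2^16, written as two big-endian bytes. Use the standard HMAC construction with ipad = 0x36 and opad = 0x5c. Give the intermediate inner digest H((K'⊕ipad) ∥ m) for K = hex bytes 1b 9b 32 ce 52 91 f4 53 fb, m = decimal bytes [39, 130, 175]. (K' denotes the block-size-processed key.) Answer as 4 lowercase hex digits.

Key hex bytes 1b 9b 32 ce 52 91 f4 53 fb is 9 bytes > B = 6, so hash it first: H(key) = 04 db, then zero-pad to 6 bytes: K' = 04 db 00 00 00 00.
K' ⊕ ipad = 32 ed 36 36 36 36.
Inner input = 32 ed 36 36 36 36 ∥ 27 82 af.
Inner hash: sum = 50+237+54+54+54+54+39+130+175 = 847 → 03 4f.

034f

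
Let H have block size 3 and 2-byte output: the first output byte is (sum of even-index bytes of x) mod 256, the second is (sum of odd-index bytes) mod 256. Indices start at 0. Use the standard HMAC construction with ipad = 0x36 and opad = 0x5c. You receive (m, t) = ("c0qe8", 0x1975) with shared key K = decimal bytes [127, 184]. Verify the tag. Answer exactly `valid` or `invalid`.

Key decimal bytes [127, 184] = 7f b8 is 2 bytes ≤ B = 3; zero-pad to 3 bytes: K' = 7f b8 00.
K' ⊕ ipad = 49 8e 36; K' ⊕ opad = 23 e4 5c.
Inner hash: even-index sum = 276 mod 256 = 20; odd-index sum = 410 mod 256 = 154 → 14 9a.
Outer hash (recomputed tag): even-index sum = 281 mod 256 = 25; odd-index sum = 248 mod 256 = 248 → 19 f8.
Recomputed tag = 19f8; claimed = 1975 → mismatch.

invalid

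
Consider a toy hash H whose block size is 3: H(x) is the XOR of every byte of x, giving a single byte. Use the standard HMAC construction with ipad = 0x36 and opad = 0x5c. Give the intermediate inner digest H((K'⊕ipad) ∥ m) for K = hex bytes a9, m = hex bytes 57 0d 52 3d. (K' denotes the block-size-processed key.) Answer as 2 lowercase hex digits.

Key hex bytes a9 is 1 byte ≤ B = 3; zero-pad to 3 bytes: K' = a9 00 00.
K' ⊕ ipad = 9f 36 36.
Inner input = 9f 36 36 ∥ 57 0d 52 3d.
Inner hash: XOR 9f⊕36⊕36⊕57⊕0d⊕52⊕3d = aa.

aa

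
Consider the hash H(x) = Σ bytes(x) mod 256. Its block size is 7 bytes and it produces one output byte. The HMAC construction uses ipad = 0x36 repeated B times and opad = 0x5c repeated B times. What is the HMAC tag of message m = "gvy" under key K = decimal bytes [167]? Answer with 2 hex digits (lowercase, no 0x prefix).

Key decimal bytes [167] = a7 is 1 byte ≤ B = 7; zero-pad to 7 bytes: K' = a7 00 00 00 00 00 00.
K' ⊕ ipad = 91 36 36 36 36 36 36.  K' ⊕ opad = fb 5c 5c 5c 5c 5c 5c.
Inner input = (K'⊕ipad) ∥ m = 91 36 36 36 36 36 36 ∥ 67 76 79.
Inner hash: sum = 145+54+54+54+54+54+54+103+118+121 = 811; mod 256 = 43 → 2b.
Outer input = (K'⊕opad) ∥ inner = fb 5c 5c 5c 5c 5c 5c ∥ 2b.
Outer hash (tag): sum = 251+92+92+92+92+92+92+43 = 846; mod 256 = 78 → 4e.

4e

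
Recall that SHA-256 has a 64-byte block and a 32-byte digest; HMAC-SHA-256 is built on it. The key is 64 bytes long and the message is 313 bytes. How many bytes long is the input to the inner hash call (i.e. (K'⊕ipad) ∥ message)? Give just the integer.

377

Key is 64 ≤ 64 bytes, zero-padded: |K'| = 64.
Inner input = (K'⊕ipad) ∥ m → 64 + 313 = 377 bytes.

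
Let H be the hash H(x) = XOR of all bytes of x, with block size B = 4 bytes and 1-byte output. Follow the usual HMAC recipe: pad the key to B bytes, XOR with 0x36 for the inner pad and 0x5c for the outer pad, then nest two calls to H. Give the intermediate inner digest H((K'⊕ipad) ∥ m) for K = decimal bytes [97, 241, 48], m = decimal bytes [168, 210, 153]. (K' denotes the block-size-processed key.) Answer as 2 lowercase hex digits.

43

Key decimal bytes [97, 241, 48] = 61 f1 30 is 3 bytes ≤ B = 4; zero-pad to 4 bytes: K' = 61 f1 30 00.
K' ⊕ ipad = 57 c7 06 36.
Inner input = 57 c7 06 36 ∥ a8 d2 99.
Inner hash: XOR 57⊕c7⊕06⊕36⊕a8⊕d2⊕99 = 43.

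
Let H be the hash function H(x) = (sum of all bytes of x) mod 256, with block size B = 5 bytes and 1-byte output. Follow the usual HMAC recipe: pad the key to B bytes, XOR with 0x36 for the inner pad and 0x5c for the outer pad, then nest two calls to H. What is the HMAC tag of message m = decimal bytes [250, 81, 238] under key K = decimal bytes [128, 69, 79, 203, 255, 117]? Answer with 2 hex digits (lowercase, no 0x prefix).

f5

Key decimal bytes [128, 69, 79, 203, 255, 117] = 80 45 4f cb ff 75 is 6 bytes > B = 5, so hash it first: H(key) = 53, then zero-pad to 5 bytes: K' = 53 00 00 00 00.
K' ⊕ ipad = 65 36 36 36 36.  K' ⊕ opad = 0f 5c 5c 5c 5c.
Inner input = (K'⊕ipad) ∥ m = 65 36 36 36 36 ∥ fa 51 ee.
Inner hash: sum = 101+54+54+54+54+250+81+238 = 886; mod 256 = 118 → 76.
Outer input = (K'⊕opad) ∥ inner = 0f 5c 5c 5c 5c ∥ 76.
Outer hash (tag): sum = 15+92+92+92+92+118 = 501; mod 256 = 245 → f5.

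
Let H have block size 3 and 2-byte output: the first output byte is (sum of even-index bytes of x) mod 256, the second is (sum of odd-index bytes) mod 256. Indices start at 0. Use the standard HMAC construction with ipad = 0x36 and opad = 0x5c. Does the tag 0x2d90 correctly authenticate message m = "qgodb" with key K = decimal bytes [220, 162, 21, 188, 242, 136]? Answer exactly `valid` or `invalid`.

Key decimal bytes [220, 162, 21, 188, 242, 136] = dc a2 15 bc f2 88 is 6 bytes > B = 3, so hash it first: H(key) = e3 e6, then zero-pad to 3 bytes: K' = e3 e6 00.
K' ⊕ ipad = d5 d0 36; K' ⊕ opad = bf ba 5c.
Inner hash: even-index sum = 470 mod 256 = 214; odd-index sum = 530 mod 256 = 18 → d6 12.
Outer hash (recomputed tag): even-index sum = 301 mod 256 = 45; odd-index sum = 400 mod 256 = 144 → 2d 90.
Recomputed tag = 2d90; claimed = 2d90 → match.

valid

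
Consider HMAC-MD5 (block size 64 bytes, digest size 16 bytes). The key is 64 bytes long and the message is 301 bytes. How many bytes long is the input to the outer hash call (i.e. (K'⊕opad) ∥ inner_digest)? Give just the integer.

Key is 64 ≤ 64 bytes, zero-padded: |K'| = 64.
Outer input = (K'⊕opad) ∥ H(inner) → 64 + 16 = 80 bytes.

80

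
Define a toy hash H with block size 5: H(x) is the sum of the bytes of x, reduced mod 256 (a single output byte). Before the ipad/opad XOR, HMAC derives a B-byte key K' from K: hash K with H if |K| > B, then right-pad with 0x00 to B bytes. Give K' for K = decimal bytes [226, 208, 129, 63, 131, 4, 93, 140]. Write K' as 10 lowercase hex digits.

|K| = 8 > B = 5, so first hash the key.
H(K): sum = 226+208+129+63+131+4+93+140 = 994; mod 256 = 226 → e2.
Zero-pad H(K) = e2 to 5 bytes: K' = e2 00 00 00 00.

e200000000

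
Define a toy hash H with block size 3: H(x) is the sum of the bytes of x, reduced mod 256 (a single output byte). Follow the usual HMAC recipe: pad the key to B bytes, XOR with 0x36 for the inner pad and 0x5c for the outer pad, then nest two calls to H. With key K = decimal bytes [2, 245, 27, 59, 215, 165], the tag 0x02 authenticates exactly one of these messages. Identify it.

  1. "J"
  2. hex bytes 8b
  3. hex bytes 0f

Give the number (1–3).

Key decimal bytes [2, 245, 27, 59, 215, 165] = 02 f5 1b 3b d7 a5 is 6 bytes > B = 3, so hash it first: H(key) = c9, then zero-pad to 3 bytes: K' = c9 00 00.
K' ⊕ ipad = ff 36 36; K' ⊕ opad = 95 5c 5c.
m1: inner = H(ff 36 36 4a) = b5; tag = H(95 5c 5c b5) = 02 ← matches
m2: inner = H(ff 36 36 8b) = f6; tag = H(95 5c 5c f6) = 43
m3: inner = H(ff 36 36 0f) = 7a; tag = H(95 5c 5c 7a) = c7

1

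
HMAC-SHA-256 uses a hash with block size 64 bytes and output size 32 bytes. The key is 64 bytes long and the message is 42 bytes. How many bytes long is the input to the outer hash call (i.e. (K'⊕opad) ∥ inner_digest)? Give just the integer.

Key is 64 ≤ 64 bytes, zero-padded: |K'| = 64.
Outer input = (K'⊕opad) ∥ H(inner) → 64 + 32 = 96 bytes.

96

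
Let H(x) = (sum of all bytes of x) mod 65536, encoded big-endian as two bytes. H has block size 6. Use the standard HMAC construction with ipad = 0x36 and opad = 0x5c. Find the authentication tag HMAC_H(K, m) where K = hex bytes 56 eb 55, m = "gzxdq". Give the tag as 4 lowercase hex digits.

0252

Key hex bytes 56 eb 55 is 3 bytes ≤ B = 6; zero-pad to 6 bytes: K' = 56 eb 55 00 00 00.
K' ⊕ ipad = 60 dd 63 36 36 36.  K' ⊕ opad = 0a b7 09 5c 5c 5c.
Inner input = (K'⊕ipad) ∥ m = 60 dd 63 36 36 36 ∥ 67 7a 78 64 71.
Inner hash: sum = 96+221+99+54+54+54+103+122+120+100+113 = 1136 → 04 70.
Outer input = (K'⊕opad) ∥ inner = 0a b7 09 5c 5c 5c ∥ 04 70.
Outer hash (tag): sum = 10+183+9+92+92+92+4+112 = 594 → 02 52.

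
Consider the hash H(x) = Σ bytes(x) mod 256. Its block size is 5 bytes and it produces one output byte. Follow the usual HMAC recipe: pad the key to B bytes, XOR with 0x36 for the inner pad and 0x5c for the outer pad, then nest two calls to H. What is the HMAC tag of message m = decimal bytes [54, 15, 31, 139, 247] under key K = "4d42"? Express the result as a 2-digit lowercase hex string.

48

Key "4d42" = 34 64 34 32 is 4 bytes ≤ B = 5; zero-pad to 5 bytes: K' = 34 64 34 32 00.
K' ⊕ ipad = 02 52 02 04 36.  K' ⊕ opad = 68 38 68 6e 5c.
Inner input = (K'⊕ipad) ∥ m = 02 52 02 04 36 ∥ 36 0f 1f 8b f7.
Inner hash: sum = 2+82+2+4+54+54+15+31+139+247 = 630; mod 256 = 118 → 76.
Outer input = (K'⊕opad) ∥ inner = 68 38 68 6e 5c ∥ 76.
Outer hash (tag): sum = 104+56+104+110+92+118 = 584; mod 256 = 72 → 48.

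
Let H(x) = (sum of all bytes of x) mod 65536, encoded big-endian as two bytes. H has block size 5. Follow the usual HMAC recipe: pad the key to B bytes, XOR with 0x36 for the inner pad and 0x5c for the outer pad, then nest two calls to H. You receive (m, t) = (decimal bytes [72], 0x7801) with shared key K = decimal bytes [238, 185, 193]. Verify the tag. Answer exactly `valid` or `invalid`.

invalid

Key decimal bytes [238, 185, 193] = ee b9 c1 is 3 bytes ≤ B = 5; zero-pad to 5 bytes: K' = ee b9 c1 00 00.
K' ⊕ ipad = d8 8f f7 36 36; K' ⊕ opad = b2 e5 9d 5c 5c.
Inner hash: sum = 216+143+247+54+54+72 = 786 → 03 12.
Outer hash (recomputed tag): sum = 178+229+157+92+92+3+18 = 769 → 03 01.
Recomputed tag = 0301; claimed = 7801 → mismatch.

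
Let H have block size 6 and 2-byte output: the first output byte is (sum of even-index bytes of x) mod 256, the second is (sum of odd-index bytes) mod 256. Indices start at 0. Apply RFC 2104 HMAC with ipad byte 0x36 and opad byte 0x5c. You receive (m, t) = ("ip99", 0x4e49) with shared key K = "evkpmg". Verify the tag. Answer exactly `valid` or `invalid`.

Key "evkpmg" = 65 76 6b 70 6d 67 is exactly B = 6 bytes: K' = 65 76 6b 70 6d 67.
K' ⊕ ipad = 53 40 5d 46 5b 51; K' ⊕ opad = 39 2a 37 2c 31 3b.
Inner hash: even-index sum = 429 mod 256 = 173; odd-index sum = 384 mod 256 = 128 → ad 80.
Outer hash (recomputed tag): even-index sum = 334 mod 256 = 78; odd-index sum = 273 mod 256 = 17 → 4e 11.
Recomputed tag = 4e11; claimed = 4e49 → mismatch.

invalid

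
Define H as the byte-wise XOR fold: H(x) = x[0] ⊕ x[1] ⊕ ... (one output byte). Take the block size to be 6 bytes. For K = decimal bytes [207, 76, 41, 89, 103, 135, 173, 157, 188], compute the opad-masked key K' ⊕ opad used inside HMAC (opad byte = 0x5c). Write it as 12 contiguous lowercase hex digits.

Key decimal bytes [207, 76, 41, 89, 103, 135, 173, 157, 188] = cf 4c 29 59 67 87 ad 9d bc is 9 bytes > B = 6, so hash it first: H(key) = 9f, then zero-pad to 6 bytes: K' = 9f 00 00 00 00 00.
XOR each byte with 0x5c: 9f⊕5c=c3, 00⊕5c=5c, 00⊕5c=5c, 00⊕5c=5c, 00⊕5c=5c, 00⊕5c=5c.

c35c5c5c5c5c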